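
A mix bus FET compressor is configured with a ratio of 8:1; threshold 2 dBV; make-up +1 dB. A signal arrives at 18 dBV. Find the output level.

The input is 16 dB above the 2 dBV threshold.
At 8:1 the overshoot is divided by 8, leaving 2 dB above threshold.
So the level is 2 + 2 = 4 dBV; make-up adds 1 dB, giving 5 dBV.

5 dBV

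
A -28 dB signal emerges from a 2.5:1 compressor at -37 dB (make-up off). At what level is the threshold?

-43 dB

Input is 15 dB above T (since output overshoot × R = input overshoot: (-37 − T)·2.5 = -28 − T gives T = -43 dB).
Check: -43 + (-28 − (-43))/2.5 = -43 + 6 = -37 dB. ✓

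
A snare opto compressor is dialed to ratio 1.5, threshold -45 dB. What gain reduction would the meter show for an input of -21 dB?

8 dB

-21 dB exceeds the threshold by 24 dB.
A 1.5:1 ratio leaves 16 dB of that excess.
GR = overshoot in − overshoot out = 24 − 16 = 8 dB.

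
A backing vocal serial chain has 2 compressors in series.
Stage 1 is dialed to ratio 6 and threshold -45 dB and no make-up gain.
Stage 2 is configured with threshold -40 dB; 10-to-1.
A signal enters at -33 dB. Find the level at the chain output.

-43 dB

Stage 1: overshoot 12 dB → 12/6 = 2 dB → -43 dB.
Stage 2: -43 dB ≤ -40 dB, so stage 2 doesn't engage; output -43 dB.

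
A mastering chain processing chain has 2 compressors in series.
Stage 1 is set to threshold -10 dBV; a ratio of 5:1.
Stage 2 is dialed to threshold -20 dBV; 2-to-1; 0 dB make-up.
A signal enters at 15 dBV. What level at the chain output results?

-12.5 dBV

Stage 1: 15 dBV is 25 dB over -10 dBV; at 5:1 that becomes 5 dB over, giving -5 dBV.
Stage 2: -5 dBV is 15 dB over -20 dBV; at 2:1 that becomes 7.5 dB over, giving -12.5 dBV.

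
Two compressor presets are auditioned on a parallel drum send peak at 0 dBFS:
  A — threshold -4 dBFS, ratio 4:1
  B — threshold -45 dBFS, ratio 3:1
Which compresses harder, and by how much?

A: 4 dB over, compressed to 1 dB over, so 3 dB of GR.
B: 45 dB over, compressed to 15 dB over, so 30 dB of GR.
Difference: 27 dB in favour of B.

B, by 27 dB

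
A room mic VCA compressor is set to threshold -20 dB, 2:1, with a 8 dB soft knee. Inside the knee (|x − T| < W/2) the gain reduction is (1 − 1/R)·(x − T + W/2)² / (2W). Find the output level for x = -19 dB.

-19.78125 dB

x − T + W/2 = -19 − (-20) + 4 = 5.
GR = (1 − 1/2) × 5² / 16 = 0.5 × 25 / 16 = 0.78125 dB.
Output = -19 − 0.78125 = -19.78125 dB.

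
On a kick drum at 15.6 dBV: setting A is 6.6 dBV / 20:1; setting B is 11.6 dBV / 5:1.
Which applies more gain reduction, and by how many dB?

A, by 5.35 dB

A: 9 dB over, compressed to 0.45 dB over, so 8.55 dB of GR.
B: 4 dB over, compressed to 0.8 dB over, so 3.2 dB of GR.
A reduces 5.35 dB more.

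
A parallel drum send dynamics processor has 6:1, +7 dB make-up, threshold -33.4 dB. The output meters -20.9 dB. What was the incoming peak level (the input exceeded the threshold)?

-0.4 dB

Remove make-up: -20.9 − 7 = -27.9 dB.
Post-compression overshoot = -27.9 − (-33.4) = 5.5 dB.
Undo the ratio: input overshoot = 5.5 × 6 = 33 dB, giving input = -0.4 dB.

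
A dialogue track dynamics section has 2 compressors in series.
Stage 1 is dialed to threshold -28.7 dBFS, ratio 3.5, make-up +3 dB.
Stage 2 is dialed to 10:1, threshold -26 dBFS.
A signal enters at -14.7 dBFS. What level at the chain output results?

Stage 1: overshoot 14 dB → 14/3.5 = 4 dB → -24.7 dBFS; +3 dB make-up → -21.7 dBFS.
Stage 2: -21.7 dBFS is 4.3 dB over -26 dBFS; at 10:1 that becomes 0.43 dB over, giving -25.57 dBFS.

-25.57 dBFS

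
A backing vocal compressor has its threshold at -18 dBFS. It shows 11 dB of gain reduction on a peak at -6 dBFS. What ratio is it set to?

12:1

Input overshoot = -6 − (-18) = 12 dB.
Output overshoot = 12 − 11 = 1 dB.
Ratio = input overshoot / output overshoot = 12 / 1 = 12.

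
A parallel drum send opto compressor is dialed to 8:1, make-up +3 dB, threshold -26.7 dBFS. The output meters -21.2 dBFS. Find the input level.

-6.7 dBFS

Remove make-up: -21.2 − 3 = -24.2 dBFS.
That's 2.5 dB above the -26.7 dBFS threshold.
Undo the ratio: input overshoot = 2.5 × 8 = 20 dB, giving input = -6.7 dBFS.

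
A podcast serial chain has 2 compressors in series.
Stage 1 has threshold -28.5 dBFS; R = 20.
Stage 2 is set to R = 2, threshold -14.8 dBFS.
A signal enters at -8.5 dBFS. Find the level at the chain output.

-27.5 dBFS

Stage 1: overshoot 20 dB → 20/20 = 1 dB → -27.5 dBFS.
Stage 2: -27.5 dBFS is at or below the -14.8 dBFS threshold — no compression; output -27.5 dBFS.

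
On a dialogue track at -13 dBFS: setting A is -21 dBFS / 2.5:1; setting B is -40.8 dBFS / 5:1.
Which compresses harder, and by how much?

A: overshoot 8 dB → output overshoot 3.2 dB → GR 4.8 dB.
B: overshoot 27.8 dB → output overshoot 5.56 dB → GR 22.24 dB.
B applies 17.44 dB more gain reduction.

B, by 17.44 dB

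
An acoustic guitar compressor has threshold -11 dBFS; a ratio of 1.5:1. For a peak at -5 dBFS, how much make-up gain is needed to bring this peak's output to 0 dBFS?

Overshoot 6 dB → 6/1.5 = 4 dB after compression, so the compressed level is -11 + 4 = -7 dBFS.
Make-up = target − compressed = 0 − (-7) = 7 dB.

7 dB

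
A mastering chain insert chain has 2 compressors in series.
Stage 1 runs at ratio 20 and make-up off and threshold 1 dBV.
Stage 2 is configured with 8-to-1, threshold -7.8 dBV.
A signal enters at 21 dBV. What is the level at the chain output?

-6.575 dBV

Stage 1: 20 dB above 1 dBV, reduced 20:1 to 1 dB above → 2 dBV.
Stage 2: overshoot 9.8 dB → 9.8/8 = 1.225 dB → -6.575 dBV.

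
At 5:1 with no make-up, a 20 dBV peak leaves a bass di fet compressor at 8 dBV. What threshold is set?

5 dBV

Gain reduction = 20 − 8 = 12 dB; output overshoot = GR / (R − 1) = 12 / 4 = 3 dB.
Threshold = output − output overshoot = 8 − 3 = 5 dBV.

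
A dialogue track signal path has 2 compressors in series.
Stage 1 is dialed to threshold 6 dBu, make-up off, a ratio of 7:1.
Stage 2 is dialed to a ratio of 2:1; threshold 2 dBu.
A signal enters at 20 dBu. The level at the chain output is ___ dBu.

Stage 1: 14 dB above 6 dBu, reduced 7:1 to 2 dB above → 8 dBu.
Stage 2: overshoot 6 dB → 6/2 = 3 dB → 5 dBu.

5 dBu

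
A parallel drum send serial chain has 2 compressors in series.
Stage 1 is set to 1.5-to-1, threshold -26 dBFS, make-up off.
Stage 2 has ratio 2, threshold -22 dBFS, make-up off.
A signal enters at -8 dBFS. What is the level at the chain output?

Stage 1: 18 dB above -26 dBFS, reduced 1.5:1 to 12 dB above → -14 dBFS.
Stage 2: -14 dBFS is 8 dB over -22 dBFS; at 2:1 that becomes 4 dB over, giving -18 dBFS.

-18 dBFS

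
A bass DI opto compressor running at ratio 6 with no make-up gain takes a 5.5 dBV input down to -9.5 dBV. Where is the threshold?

Gain reduction = 5.5 − (-9.5) = 15 dB; output overshoot = GR / (R − 1) = 15 / 5 = 3 dB.
Threshold = output − output overshoot = -9.5 − 3 = -12.5 dBV.

-12.5 dBV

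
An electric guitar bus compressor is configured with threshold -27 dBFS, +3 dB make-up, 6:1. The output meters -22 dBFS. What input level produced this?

-15 dBFS

Before make-up, the level was -22 − 3 = -25 dBFS.
Post-compression overshoot = -25 − (-27) = 2 dB.
Input overshoot = R × output overshoot = 12 dB → input = -27 + 12 = -15 dBFS.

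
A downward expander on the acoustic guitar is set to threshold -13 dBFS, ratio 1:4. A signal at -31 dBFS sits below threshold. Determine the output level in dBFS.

Below threshold, a 1:4 expander applies gain = (4−1)×(T − x) of attenuation.
(4−1) × 18 = 54 dB, so output = -31 − 54 = -85 dBFS.

-85 dBFS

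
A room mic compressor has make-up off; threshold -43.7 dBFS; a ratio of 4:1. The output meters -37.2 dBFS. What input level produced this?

That's 6.5 dB above the -43.7 dBFS threshold.
Undo the ratio: input overshoot = 6.5 × 4 = 26 dB, giving input = -17.7 dBFS.

-17.7 dBFS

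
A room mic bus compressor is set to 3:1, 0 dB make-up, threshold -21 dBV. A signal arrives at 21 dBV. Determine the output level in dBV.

-7 dBV

The input is 42 dB above the -21 dBV threshold.
3:1 compression reduces that to 42/3 = 14 dB over.
Output = -21 + 14 = -7 dBV.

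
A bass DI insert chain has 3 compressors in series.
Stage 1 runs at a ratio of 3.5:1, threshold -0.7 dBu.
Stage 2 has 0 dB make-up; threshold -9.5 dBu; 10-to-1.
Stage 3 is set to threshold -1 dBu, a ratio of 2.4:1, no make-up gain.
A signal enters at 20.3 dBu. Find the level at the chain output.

-8.02 dBu

Stage 1: 20.3 dBu is 21 dB over -0.7 dBu; at 3.5:1 that becomes 6 dB over, giving 5.3 dBu.
Stage 2: 5.3 dBu is 14.8 dB over -9.5 dBu; at 10:1 that becomes 1.48 dB over, giving -8.02 dBu.
Stage 3: below threshold (-8.02 ≤ -1); passes unchanged; output -8.02 dBu.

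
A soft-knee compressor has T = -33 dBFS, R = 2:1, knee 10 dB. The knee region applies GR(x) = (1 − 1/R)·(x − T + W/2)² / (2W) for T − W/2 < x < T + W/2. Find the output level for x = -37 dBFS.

-37.025 dBFS

x − T + W/2 = -37 − (-33) + 5 = 1.
GR = (1 − 1/2) × 1² / 20 = 0.5 × 1 / 20 = 0.025 dB.
Output = -37 − 0.025 = -37.025 dBFS.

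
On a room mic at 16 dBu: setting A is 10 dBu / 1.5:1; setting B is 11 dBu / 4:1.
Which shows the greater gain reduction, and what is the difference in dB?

A: GR = 6 − 6/1.5 = 2 dB.
B: GR = 5 − 5/4 = 3.75 dB.
B applies 1.75 dB more gain reduction.

B, by 1.75 dB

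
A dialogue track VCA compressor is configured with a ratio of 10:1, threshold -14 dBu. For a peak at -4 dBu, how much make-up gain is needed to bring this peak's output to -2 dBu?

11 dB

Without make-up, output = threshold + overshoot/10 = -14 + 1 = -13 dBu.
Gap to target: 11 dB.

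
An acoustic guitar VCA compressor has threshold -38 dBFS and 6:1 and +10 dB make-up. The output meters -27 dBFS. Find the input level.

Stripping the +10 dB make-up gives -37 dBFS at the gain stage.
The compressed level sits -37 − (-38) = 1 dB over threshold.
Input overshoot = R × output overshoot = 6 dB → input = -38 + 6 = -32 dBFS.

-32 dBFS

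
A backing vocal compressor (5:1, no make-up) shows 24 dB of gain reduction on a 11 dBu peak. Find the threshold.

-19 dBu

Input is 30 dB above T (since output overshoot × R = input overshoot: (-13 − T)·5 = 11 − T gives T = -19 dBu).
Check: -19 + (11 − (-19))/5 = -19 + 6 = -13 dBu. ✓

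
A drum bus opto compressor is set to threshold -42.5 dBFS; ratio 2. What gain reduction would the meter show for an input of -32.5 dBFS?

5 dB

-32.5 dBFS exceeds the threshold by 10 dB.
At 2:1, output sits 10/2 = 5 dB above threshold.
Gain reduction = 10 − 5 = 5 dB.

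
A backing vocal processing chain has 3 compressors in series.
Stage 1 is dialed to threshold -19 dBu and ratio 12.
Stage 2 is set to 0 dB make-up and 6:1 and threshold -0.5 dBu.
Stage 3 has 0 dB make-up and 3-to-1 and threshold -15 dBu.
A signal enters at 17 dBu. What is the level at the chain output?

-16 dBu

Stage 1: 36 dB above -19 dBu, reduced 12:1 to 3 dB above → -16 dBu.
Stage 2: below threshold (-16 ≤ -0.5); passes unchanged; output -16 dBu.
Stage 3: below threshold (-16 ≤ -15); passes unchanged; output -16 dBu.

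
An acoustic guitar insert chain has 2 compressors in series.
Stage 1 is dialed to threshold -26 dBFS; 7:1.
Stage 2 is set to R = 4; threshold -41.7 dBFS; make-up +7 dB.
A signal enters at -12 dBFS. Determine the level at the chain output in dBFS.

Stage 1: overshoot 14 dB → 14/7 = 2 dB → -24 dBFS.
Stage 2: -24 dBFS is 17.7 dB over -41.7 dBFS; at 4:1 that becomes 4.425 dB over, giving -37.275 dBFS; +7 dB make-up → -30.275 dBFS.

-30.275 dBFS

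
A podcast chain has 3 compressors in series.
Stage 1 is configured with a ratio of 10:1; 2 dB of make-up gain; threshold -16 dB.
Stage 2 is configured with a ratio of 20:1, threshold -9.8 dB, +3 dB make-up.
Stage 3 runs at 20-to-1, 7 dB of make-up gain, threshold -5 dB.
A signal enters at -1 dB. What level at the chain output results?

Stage 1: -1 dB is 15 dB over -16 dB; at 10:1 that becomes 1.5 dB over, giving -14.5 dB; +2 dB make-up → -12.5 dB.
Stage 2: below threshold (-12.5 ≤ -9.8); passes unchanged; make-up brings it to -9.5 dB.
Stage 3: -9.5 dB is at or below the -5 dB threshold — no compression; make-up brings it to -2.5 dB.

-2.5 dB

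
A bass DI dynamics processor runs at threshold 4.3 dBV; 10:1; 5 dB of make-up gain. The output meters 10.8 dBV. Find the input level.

19.3 dBV

Stripping the +5 dB make-up gives 5.8 dBV at the gain stage.
The compressed level sits 5.8 − 4.3 = 1.5 dB over threshold.
Before 10:1 compression the overshoot was 1.5 × 10 = 15 dB, so input = 4.3 + 15 = 19.3 dBV.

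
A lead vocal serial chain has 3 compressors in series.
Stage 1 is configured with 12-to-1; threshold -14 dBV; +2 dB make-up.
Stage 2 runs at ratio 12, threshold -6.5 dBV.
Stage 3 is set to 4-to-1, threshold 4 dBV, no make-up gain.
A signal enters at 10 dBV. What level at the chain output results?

Stage 1: overshoot 24 dB → 24/12 = 2 dB → -12 dBV; +2 dB make-up → -10 dBV.
Stage 2: -10 dBV is at or below the -6.5 dBV threshold — no compression; output -10 dBV.
Stage 3: below threshold (-10 ≤ 4); passes unchanged; output -10 dBV.

-10 dBV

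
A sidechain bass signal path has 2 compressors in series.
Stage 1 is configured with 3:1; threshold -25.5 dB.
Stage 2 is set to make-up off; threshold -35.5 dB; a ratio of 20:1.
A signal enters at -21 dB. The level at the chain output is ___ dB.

-34.925 dB

Stage 1: -21 dB is 4.5 dB over -25.5 dB; at 3:1 that becomes 1.5 dB over, giving -24 dB.
Stage 2: 11.5 dB above -35.5 dB, reduced 20:1 to 0.575 dB above → -34.925 dB.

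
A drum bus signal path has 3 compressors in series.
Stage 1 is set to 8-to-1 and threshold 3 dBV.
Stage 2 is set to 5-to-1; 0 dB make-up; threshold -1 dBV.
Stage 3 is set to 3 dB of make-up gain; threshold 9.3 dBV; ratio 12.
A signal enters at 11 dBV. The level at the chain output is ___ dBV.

3 dBV

Stage 1: 8 dB above 3 dBV, reduced 8:1 to 1 dB above → 4 dBV.
Stage 2: overshoot 5 dB → 5/5 = 1 dB → 0 dBV.
Stage 3: 0 dBV is at or below the 9.3 dBV threshold — no compression; make-up brings it to 3 dBV.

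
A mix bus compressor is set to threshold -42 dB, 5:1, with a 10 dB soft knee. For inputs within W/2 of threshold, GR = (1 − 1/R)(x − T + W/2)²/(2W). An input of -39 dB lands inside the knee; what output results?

x − T + W/2 = -39 − (-42) + 5 = 8.
GR = (1 − 1/5) × 8² / 20 = 0.8 × 64 / 20 = 2.56 dB.
Output = -39 − 2.56 = -41.56 dB.

-41.56 dB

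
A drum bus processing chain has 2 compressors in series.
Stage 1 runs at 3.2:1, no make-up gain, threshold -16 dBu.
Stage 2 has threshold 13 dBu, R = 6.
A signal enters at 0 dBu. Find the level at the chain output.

-11 dBu

Stage 1: 16 dB above -16 dBu, reduced 3.2:1 to 5 dB above → -11 dBu.
Stage 2: below threshold (-11 ≤ 13); passes unchanged; output -11 dBu.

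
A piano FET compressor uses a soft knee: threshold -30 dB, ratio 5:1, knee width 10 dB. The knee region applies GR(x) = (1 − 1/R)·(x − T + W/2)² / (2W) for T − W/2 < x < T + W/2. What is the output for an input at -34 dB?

x − T + W/2 = -34 − (-30) + 5 = 1.
GR = (1 − 1/5) × 1² / 20 = 0.8 × 1 / 20 = 0.04 dB.
Output = -34 − 0.04 = -34.04 dB.

-34.04 dB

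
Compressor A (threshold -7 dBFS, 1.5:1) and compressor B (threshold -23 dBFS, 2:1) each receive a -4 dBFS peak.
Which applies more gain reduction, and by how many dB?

B, by 8.5 dB

A: 3 dB over, compressed to 2 dB over, so 1 dB of GR.
B: 19 dB over, compressed to 9.5 dB over, so 9.5 dB of GR.
B applies 8.5 dB more gain reduction.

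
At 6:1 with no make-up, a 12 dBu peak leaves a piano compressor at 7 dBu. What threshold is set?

6 dBu

Let T be the threshold. Output overshoot = (input overshoot)/R, so 7 − T = (12 − T)/6.
6·(7 − T) = 12 − T → 5·T = 42 − 12 = 30.
T = 30/5 = 6 dBu.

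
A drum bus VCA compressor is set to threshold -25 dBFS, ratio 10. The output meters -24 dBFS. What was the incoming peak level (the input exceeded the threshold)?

-15 dBFS

Post-compression overshoot = -24 − (-25) = 1 dB.
Input overshoot = R × output overshoot = 10 dB → input = -25 + 10 = -15 dBFS.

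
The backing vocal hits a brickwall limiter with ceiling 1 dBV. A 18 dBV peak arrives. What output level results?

The limiter clamps the peak to its 1 dBV ceiling.

1 dBV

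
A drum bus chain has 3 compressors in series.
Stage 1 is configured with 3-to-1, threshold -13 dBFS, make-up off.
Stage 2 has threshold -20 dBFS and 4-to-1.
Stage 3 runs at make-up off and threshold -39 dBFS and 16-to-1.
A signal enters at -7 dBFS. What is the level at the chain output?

Stage 1: -7 dBFS is 6 dB over -13 dBFS; at 3:1 that becomes 2 dB over, giving -11 dBFS.
Stage 2: -11 dBFS is 9 dB over -20 dBFS; at 4:1 that becomes 2.25 dB over, giving -17.75 dBFS.
Stage 3: overshoot 21.25 dB → 21.25/16 = 1.328125 dB → -37.671875 dBFS.

-37.671875 dBFS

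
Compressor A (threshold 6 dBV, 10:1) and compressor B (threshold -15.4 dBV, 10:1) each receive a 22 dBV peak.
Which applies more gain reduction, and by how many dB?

B, by 19.26 dB

A: overshoot 16 dB → output overshoot 1.6 dB → GR 14.4 dB.
B: overshoot 37.4 dB → output overshoot 3.74 dB → GR 33.66 dB.
Difference: 19.26 dB in favour of B.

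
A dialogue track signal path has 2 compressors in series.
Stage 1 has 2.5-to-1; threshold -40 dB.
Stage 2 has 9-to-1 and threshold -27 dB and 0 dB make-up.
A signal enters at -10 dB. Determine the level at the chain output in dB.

-28 dB

Stage 1: -10 dB is 30 dB over -40 dB; at 2.5:1 that becomes 12 dB over, giving -28 dB.
Stage 2: -28 dB is at or below the -27 dB threshold — no compression; output -28 dB.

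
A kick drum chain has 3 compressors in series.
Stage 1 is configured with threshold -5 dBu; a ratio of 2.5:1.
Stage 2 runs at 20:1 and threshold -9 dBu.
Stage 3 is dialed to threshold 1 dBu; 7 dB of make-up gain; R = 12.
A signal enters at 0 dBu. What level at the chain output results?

-1.7 dBu

Stage 1: 5 dB above -5 dBu, reduced 2.5:1 to 2 dB above → -3 dBu.
Stage 2: overshoot 6 dB → 6/20 = 0.3 dB → -8.7 dBu.
Stage 3: below threshold (-8.7 ≤ 1); passes unchanged; make-up brings it to -1.7 dBu.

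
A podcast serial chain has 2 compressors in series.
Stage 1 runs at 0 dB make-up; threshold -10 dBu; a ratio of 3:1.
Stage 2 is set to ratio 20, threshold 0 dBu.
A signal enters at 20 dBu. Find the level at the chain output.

0 dBu

Stage 1: 30 dB above -10 dBu, reduced 3:1 to 10 dB above → 0 dBu.
Stage 2: 0 dBu ≤ 0 dBu, so stage 2 doesn't engage; output 0 dBu.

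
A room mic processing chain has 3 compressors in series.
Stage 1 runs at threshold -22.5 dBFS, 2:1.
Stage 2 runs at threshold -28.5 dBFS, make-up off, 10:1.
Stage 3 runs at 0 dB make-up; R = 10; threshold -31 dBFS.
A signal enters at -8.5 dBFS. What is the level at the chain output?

-30.62 dBFS

Stage 1: overshoot 14 dB → 14/2 = 7 dB → -15.5 dBFS.
Stage 2: -15.5 dBFS is 13 dB over -28.5 dBFS; at 10:1 that becomes 1.3 dB over, giving -27.2 dBFS.
Stage 3: -27.2 dBFS is 3.8 dB over -31 dBFS; at 10:1 that becomes 0.38 dB over, giving -30.62 dBFS.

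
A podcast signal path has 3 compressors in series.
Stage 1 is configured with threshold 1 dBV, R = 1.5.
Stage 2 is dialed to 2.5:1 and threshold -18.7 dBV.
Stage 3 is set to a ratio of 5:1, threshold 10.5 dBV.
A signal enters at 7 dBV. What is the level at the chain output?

Stage 1: 6 dB above 1 dBV, reduced 1.5:1 to 4 dB above → 5 dBV.
Stage 2: overshoot 23.7 dB → 23.7/2.5 = 9.48 dB → -9.22 dBV.
Stage 3: -9.22 dBV ≤ 10.5 dBV, so stage 3 doesn't engage; output -9.22 dBV.

-9.22 dBV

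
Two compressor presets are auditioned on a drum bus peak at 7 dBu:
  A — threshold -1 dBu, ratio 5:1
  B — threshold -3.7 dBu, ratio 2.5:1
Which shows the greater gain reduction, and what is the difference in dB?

B, by 0.02 dB

A: GR = 8 − 8/5 = 6.4 dB.
B: GR = 10.7 − 10.7/2.5 = 6.42 dB.
B applies 0.02 dB more gain reduction.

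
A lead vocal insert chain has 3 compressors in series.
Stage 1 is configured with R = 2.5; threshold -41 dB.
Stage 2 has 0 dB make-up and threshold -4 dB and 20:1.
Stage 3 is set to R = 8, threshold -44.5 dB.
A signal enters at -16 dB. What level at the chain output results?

Stage 1: -16 dB is 25 dB over -41 dB; at 2.5:1 that becomes 10 dB over, giving -31 dB.
Stage 2: below threshold (-31 ≤ -4); passes unchanged; output -31 dB.
Stage 3: 13.5 dB above -44.5 dB, reduced 8:1 to 1.6875 dB above → -42.8125 dB.

-42.8125 dB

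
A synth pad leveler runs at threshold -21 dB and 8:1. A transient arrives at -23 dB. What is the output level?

-23 dB is 2 dB below the -21 dB threshold, so no gain reduction is applied.
Output = input = -23 dB.

-23 dB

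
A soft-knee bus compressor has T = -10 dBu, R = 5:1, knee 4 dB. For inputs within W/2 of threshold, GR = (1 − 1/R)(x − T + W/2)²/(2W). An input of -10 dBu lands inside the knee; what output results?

x − T + W/2 = -10 − (-10) + 2 = 2.
GR = (1 − 1/5) × 2² / 8 = 0.8 × 4 / 8 = 0.4 dB.
Output = -10 − 0.4 = -10.4 dBu.

-10.4 dBu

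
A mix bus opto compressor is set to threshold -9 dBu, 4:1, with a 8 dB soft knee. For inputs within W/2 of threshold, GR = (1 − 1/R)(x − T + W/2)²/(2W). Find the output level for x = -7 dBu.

x − T + W/2 = -7 − (-9) + 4 = 6.
GR = (1 − 1/4) × 6² / 16 = 0.75 × 36 / 16 = 1.6875 dB.
Output = -7 − 1.6875 = -8.6875 dBu.

-8.6875 dBu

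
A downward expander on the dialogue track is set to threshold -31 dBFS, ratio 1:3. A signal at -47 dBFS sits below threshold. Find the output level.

-79 dBFS

Undershoot = (-31) − (-47) = 16 dB.
At 1:3, that expands to 48 dB under threshold.
Output = -31 − 48 = -79 dBFS.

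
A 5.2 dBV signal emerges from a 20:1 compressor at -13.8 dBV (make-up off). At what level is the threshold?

Let T be the threshold. Output overshoot = (input overshoot)/R, so -13.8 − T = (5.2 − T)/20.
20·(-13.8 − T) = 5.2 − T → 19·T = -276 − 5.2 = -281.2.
T = -281.2/19 = -14.8 dBV.

-14.8 dBV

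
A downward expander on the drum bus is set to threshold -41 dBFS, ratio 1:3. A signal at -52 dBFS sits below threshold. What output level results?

Undershoot = (-41) − (-52) = 11 dB.
At 1:3, that expands to 33 dB under threshold.
Output = -41 − 33 = -74 dBFS.

-74 dBFS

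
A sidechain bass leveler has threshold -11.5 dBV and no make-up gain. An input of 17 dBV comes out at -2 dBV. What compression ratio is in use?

3:1

Input overshoot = 17 − (-11.5) = 28.5 dB; output overshoot = -2 − (-11.5) = 9.5 dB.
Ratio = 28.5 / 9.5 = 3.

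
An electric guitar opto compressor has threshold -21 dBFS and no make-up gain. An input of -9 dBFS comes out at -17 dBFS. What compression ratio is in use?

Input overshoot = -9 − (-21) = 12 dB; output overshoot = -17 − (-21) = 4 dB.
Ratio = 12 / 4 = 3.

3:1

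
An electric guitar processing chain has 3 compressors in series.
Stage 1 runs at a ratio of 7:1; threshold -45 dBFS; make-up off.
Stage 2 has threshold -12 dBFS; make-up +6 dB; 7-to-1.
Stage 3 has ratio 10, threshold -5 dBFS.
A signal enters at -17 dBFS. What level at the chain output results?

Stage 1: overshoot 28 dB → 28/7 = 4 dB → -41 dBFS.
Stage 2: -41 dBFS is at or below the -12 dBFS threshold — no compression; make-up brings it to -35 dBFS.
Stage 3: below threshold (-35 ≤ -5); passes unchanged; output -35 dBFS.

-35 dBFS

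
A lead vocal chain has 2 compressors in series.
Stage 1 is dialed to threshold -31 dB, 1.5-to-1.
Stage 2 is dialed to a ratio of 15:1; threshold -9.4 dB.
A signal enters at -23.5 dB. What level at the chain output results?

-26 dB

Stage 1: overshoot 7.5 dB → 7.5/1.5 = 5 dB → -26 dB.
Stage 2: -26 dB is at or below the -9.4 dB threshold — no compression; output -26 dB.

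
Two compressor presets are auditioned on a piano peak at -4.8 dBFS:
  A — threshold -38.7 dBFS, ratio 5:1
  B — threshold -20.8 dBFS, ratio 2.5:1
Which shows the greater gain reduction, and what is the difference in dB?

A: overshoot 33.9 dB → output overshoot 6.78 dB → GR 27.12 dB.
B: overshoot 16 dB → output overshoot 6.4 dB → GR 9.6 dB.
A reduces 17.52 dB more.

A, by 17.52 dB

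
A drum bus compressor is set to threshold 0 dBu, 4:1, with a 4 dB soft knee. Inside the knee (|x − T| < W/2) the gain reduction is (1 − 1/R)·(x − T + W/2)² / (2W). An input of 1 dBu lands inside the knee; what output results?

0.15625 dBu

x − T + W/2 = 1 − 0 + 2 = 3.
GR = (1 − 1/4) × 3² / 8 = 0.75 × 9 / 8 = 0.84375 dB.
Output = 1 − 0.84375 = 0.15625 dBu.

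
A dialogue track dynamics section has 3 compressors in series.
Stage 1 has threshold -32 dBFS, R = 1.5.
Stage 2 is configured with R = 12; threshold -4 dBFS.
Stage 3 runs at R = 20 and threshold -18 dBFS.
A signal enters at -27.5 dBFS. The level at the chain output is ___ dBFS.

-29 dBFS

Stage 1: -27.5 dBFS is 4.5 dB over -32 dBFS; at 1.5:1 that becomes 3 dB over, giving -29 dBFS.
Stage 2: -29 dBFS is at or below the -4 dBFS threshold — no compression; output -29 dBFS.
Stage 3: -29 dBFS is at or below the -18 dBFS threshold — no compression; output -29 dBFS.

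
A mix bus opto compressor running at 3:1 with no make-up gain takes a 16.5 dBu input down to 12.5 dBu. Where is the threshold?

10.5 dBu

Gain reduction = 16.5 − 12.5 = 4 dB; output overshoot = GR / (R − 1) = 4 / 2 = 2 dB.
Threshold = output − output overshoot = 12.5 − 2 = 10.5 dBu.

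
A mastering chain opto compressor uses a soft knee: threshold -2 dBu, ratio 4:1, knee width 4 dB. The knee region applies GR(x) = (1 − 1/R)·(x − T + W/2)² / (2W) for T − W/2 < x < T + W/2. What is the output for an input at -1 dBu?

-1.84375 dBu

x − T + W/2 = -1 − (-2) + 2 = 3.
GR = (1 − 1/4) × 3² / 8 = 0.75 × 9 / 8 = 0.84375 dB.
Output = -1 − 0.84375 = -1.84375 dBu.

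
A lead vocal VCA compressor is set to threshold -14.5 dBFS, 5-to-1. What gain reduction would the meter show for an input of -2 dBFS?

-2 dBFS exceeds the threshold by 12.5 dB.
At 5:1, output sits 12.5/5 = 2.5 dB above threshold.
GR = overshoot in − overshoot out = 12.5 − 2.5 = 10 dB.

10 dB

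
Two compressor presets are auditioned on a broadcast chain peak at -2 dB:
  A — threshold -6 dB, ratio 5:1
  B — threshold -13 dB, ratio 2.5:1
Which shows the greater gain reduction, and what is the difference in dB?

B, by 3.4 dB

A: overshoot 4 dB → output overshoot 0.8 dB → GR 3.2 dB.
B: overshoot 11 dB → output overshoot 4.4 dB → GR 6.6 dB.
B applies 3.4 dB more gain reduction.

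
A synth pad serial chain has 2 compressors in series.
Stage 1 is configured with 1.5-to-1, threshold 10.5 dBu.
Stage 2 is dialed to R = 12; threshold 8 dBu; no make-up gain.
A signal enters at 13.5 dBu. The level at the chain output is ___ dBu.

8.375 dBu

Stage 1: overshoot 3 dB → 3/1.5 = 2 dB → 12.5 dBu.
Stage 2: 12.5 dBu is 4.5 dB over 8 dBu; at 12:1 that becomes 0.375 dB over, giving 8.375 dBu.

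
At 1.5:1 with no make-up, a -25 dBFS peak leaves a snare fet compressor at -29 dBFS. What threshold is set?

-37 dBFS

Gain reduction = -25 − (-29) = 4 dB; output overshoot = GR / (R − 1) = 4 / 0.5 = 8 dB.
Threshold = output − output overshoot = -29 − 8 = -37 dBFS.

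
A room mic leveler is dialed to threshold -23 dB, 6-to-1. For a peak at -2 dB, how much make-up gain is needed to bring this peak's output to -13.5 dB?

Without make-up, output = threshold + overshoot/6 = -23 + 3.5 = -19.5 dB.
Gap to target: 6 dB.

6 dB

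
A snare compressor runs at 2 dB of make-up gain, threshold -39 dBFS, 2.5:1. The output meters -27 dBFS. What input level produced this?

-14 dBFS

Stripping the +2 dB make-up gives -29 dBFS at the gain stage.
That's 10 dB above the -39 dBFS threshold.
Input overshoot = R × output overshoot = 25 dB → input = -39 + 25 = -14 dBFS.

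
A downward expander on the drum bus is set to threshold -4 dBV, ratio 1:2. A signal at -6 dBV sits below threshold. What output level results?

-8 dBV

Below threshold, a 1:2 expander applies gain = (2−1)×(T − x) of attenuation.
(2−1) × 2 = 2 dB, so output = -6 − 2 = -8 dBV.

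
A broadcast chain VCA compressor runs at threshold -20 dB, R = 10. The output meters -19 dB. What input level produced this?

That's 1 dB above the -20 dB threshold.
Input overshoot = R × output overshoot = 10 dB → input = -20 + 10 = -10 dB.

-10 dB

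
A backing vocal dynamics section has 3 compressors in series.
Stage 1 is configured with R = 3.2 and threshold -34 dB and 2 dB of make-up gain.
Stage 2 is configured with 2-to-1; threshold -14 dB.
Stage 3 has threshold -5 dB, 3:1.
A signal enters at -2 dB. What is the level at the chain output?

-22 dB

Stage 1: overshoot 32 dB → 32/3.2 = 10 dB → -24 dB; +2 dB make-up → -22 dB.
Stage 2: below threshold (-22 ≤ -14); passes unchanged; output -22 dB.
Stage 3: -22 dB ≤ -5 dB, so stage 3 doesn't engage; output -22 dB.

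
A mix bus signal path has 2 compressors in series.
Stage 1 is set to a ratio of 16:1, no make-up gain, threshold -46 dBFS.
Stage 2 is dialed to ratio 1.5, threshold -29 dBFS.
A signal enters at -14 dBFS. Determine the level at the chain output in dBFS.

Stage 1: 32 dB above -46 dBFS, reduced 16:1 to 2 dB above → -44 dBFS.
Stage 2: below threshold (-44 ≤ -29); passes unchanged; output -44 dBFS.

-44 dBFS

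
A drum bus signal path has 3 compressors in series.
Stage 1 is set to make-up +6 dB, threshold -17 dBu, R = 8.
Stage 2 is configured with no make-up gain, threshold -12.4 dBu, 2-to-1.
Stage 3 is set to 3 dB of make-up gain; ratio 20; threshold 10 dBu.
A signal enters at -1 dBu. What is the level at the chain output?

-7.7 dBu

Stage 1: -1 dBu is 16 dB over -17 dBu; at 8:1 that becomes 2 dB over, giving -15 dBu; +6 dB make-up → -9 dBu.
Stage 2: -9 dBu is 3.4 dB over -12.4 dBu; at 2:1 that becomes 1.7 dB over, giving -10.7 dBu.
Stage 3: below threshold (-10.7 ≤ 10); passes unchanged; make-up brings it to -7.7 dBu.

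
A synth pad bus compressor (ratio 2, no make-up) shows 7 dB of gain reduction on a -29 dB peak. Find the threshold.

Let T be the threshold. Output overshoot = (input overshoot)/R, so -36 − T = (-29 − T)/2.
2·(-36 − T) = -29 − T → 1·T = -72 − (-29) = -43.
T = -43/1 = -43 dB.

-43 dB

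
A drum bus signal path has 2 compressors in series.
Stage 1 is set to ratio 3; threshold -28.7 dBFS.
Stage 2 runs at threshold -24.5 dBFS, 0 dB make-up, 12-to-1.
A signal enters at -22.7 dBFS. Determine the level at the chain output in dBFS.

Stage 1: overshoot 6 dB → 6/3 = 2 dB → -26.7 dBFS.
Stage 2: below threshold (-26.7 ≤ -24.5); passes unchanged; output -26.7 dBFS.

-26.7 dBFS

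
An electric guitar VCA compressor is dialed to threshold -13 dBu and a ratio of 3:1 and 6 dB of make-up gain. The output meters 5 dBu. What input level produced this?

23 dBu

Remove make-up: 5 − 6 = -1 dBu.
The compressed level sits -1 − (-13) = 12 dB over threshold.
Input overshoot = R × output overshoot = 36 dB → input = -13 + 36 = 23 dBu.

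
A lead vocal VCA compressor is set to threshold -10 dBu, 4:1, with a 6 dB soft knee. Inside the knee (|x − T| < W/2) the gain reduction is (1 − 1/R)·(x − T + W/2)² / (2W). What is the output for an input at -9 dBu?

-10 dBu

x − T + W/2 = -9 − (-10) + 3 = 4.
GR = (1 − 1/4) × 4² / 12 = 0.75 × 16 / 12 = 1 dB.
Output = -9 − 1 = -10 dBu.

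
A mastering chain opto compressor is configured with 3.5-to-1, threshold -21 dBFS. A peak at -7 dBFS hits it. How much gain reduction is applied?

10 dB

The signal is 14 dB above threshold.
At 3.5:1, output sits 14/3.5 = 4 dB above threshold.
Gain reduction = 14 − 4 = 10 dB.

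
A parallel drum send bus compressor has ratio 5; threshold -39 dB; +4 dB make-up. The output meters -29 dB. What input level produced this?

Remove make-up: -29 − 4 = -33 dB.
Post-compression overshoot = -33 − (-39) = 6 dB.
Undo the ratio: input overshoot = 6 × 5 = 30 dB, giving input = -9 dB.

-9 dB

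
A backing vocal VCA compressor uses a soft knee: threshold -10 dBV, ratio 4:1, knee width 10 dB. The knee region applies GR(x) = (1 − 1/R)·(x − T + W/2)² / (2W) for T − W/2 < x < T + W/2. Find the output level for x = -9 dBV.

x − T + W/2 = -9 − (-10) + 5 = 6.
GR = (1 − 1/4) × 6² / 20 = 0.75 × 36 / 20 = 1.35 dB.
Output = -9 − 1.35 = -10.35 dBV.

-10.35 dBV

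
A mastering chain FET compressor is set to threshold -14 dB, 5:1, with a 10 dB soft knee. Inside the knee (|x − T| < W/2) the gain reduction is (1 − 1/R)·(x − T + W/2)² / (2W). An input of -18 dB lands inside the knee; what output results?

x − T + W/2 = -18 − (-14) + 5 = 1.
GR = (1 − 1/5) × 1² / 20 = 0.8 × 1 / 20 = 0.04 dB.
Output = -18 − 0.04 = -18.04 dB.

-18.04 dB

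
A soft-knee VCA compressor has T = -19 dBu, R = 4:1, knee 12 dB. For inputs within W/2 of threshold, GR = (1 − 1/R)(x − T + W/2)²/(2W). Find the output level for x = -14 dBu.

x − T + W/2 = -14 − (-19) + 6 = 11.
GR = (1 − 1/4) × 11² / 24 = 0.75 × 121 / 24 = 3.78125 dB.
Output = -14 − 3.78125 = -17.78125 dBu.

-17.78125 dBu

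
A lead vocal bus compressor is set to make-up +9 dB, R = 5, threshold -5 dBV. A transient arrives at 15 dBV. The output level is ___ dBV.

8 dBV

Overshoot: 15 − (-5) = 20 dB.
5:1 compression reduces that to 20/5 = 4 dB over.
Output = -5 + 4 = -1 dBV; make-up adds 9 dB, giving 8 dBV.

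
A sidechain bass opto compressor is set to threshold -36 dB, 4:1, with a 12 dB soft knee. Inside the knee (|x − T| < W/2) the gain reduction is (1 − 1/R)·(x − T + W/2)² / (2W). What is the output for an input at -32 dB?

x − T + W/2 = -32 − (-36) + 6 = 10.
GR = (1 − 1/4) × 10² / 24 = 0.75 × 100 / 24 = 3.125 dB.
Output = -32 − 3.125 = -35.125 dB.

-35.125 dB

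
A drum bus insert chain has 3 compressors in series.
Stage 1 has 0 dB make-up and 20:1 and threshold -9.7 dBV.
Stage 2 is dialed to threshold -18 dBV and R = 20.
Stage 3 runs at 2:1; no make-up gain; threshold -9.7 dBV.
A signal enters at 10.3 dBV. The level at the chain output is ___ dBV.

-17.535 dBV

Stage 1: 20 dB above -9.7 dBV, reduced 20:1 to 1 dB above → -8.7 dBV.
Stage 2: -8.7 dBV is 9.3 dB over -18 dBV; at 20:1 that becomes 0.465 dB over, giving -17.535 dBV.
Stage 3: below threshold (-17.535 ≤ -9.7); passes unchanged; output -17.535 dBV.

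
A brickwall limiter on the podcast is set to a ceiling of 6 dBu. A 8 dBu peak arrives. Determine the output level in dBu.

The limiter clamps the peak to its 6 dBu ceiling.

6 dBu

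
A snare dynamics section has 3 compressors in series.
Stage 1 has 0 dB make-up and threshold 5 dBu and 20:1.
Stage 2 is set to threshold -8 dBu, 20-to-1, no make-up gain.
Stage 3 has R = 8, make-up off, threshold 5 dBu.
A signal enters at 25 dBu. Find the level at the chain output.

-7.3 dBu

Stage 1: 25 dBu is 20 dB over 5 dBu; at 20:1 that becomes 1 dB over, giving 6 dBu.
Stage 2: 14 dB above -8 dBu, reduced 20:1 to 0.7 dB above → -7.3 dBu.
Stage 3: -7.3 dBu ≤ 5 dBu, so stage 3 doesn't engage; output -7.3 dBu.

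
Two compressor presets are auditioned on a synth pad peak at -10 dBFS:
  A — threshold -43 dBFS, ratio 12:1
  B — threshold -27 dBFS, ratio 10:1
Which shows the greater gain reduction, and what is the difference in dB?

A, by 14.95 dB

A: GR = 33 − 33/12 = 30.25 dB.
B: GR = 17 − 17/10 = 15.3 dB.
A reduces 14.95 dB more.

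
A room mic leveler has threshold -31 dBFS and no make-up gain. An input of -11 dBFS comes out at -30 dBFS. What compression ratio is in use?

Input overshoot = -11 − (-31) = 20 dB; output overshoot = -30 − (-31) = 1 dB.
Ratio = 20 / 1 = 20.

20:1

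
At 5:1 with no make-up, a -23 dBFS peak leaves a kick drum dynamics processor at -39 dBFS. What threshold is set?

-43 dBFS

Gain reduction = -23 − (-39) = 16 dB; output overshoot = GR / (R − 1) = 16 / 4 = 4 dB.
Threshold = output − output overshoot = -39 − 4 = -43 dBFS.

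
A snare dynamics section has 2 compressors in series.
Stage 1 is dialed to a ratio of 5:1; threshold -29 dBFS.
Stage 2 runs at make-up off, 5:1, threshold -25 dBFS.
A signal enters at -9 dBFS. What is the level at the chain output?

Stage 1: 20 dB above -29 dBFS, reduced 5:1 to 4 dB above → -25 dBFS.
Stage 2: below threshold (-25 ≤ -25); passes unchanged; output -25 dBFS.

-25 dBFS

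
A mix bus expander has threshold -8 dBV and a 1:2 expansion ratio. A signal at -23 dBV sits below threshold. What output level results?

-38 dBV

Undershoot = (-8) − (-23) = 15 dB.
At 1:2, that expands to 30 dB under threshold.
Output = -8 − 30 = -38 dBV.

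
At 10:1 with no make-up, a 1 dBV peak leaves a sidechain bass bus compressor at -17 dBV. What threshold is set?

Let T be the threshold. Output overshoot = (input overshoot)/R, so -17 − T = (1 − T)/10.
10·(-17 − T) = 1 − T → 9·T = -170 − 1 = -171.
T = -171/9 = -19 dBV.

-19 dBV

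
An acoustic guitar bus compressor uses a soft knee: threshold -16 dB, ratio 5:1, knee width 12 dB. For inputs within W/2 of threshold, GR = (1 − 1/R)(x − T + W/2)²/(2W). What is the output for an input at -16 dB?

-17.2 dB

x − T + W/2 = -16 − (-16) + 6 = 6.
GR = (1 − 1/5) × 6² / 24 = 0.8 × 36 / 24 = 1.2 dB.
Output = -16 − 1.2 = -17.2 dB.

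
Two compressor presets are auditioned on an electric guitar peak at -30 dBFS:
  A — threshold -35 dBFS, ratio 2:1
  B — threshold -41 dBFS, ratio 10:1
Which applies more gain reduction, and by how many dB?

B, by 7.4 dB

A: GR = 5 − 5/2 = 2.5 dB.
B: GR = 11 − 11/10 = 9.9 dB.
B applies 7.4 dB more gain reduction.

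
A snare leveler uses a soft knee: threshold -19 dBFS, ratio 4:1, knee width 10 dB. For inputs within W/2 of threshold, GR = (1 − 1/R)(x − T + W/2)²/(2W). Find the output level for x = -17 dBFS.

x − T + W/2 = -17 − (-19) + 5 = 7.
GR = (1 − 1/4) × 7² / 20 = 0.75 × 49 / 20 = 1.8375 dB.
Output = -17 − 1.8375 = -18.8375 dBFS.

-18.8375 dBFS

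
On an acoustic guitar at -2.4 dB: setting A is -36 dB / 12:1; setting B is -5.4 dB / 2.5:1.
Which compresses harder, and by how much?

A, by 29 dB

A: overshoot 33.6 dB → output overshoot 2.8 dB → GR 30.8 dB.
B: overshoot 3 dB → output overshoot 1.2 dB → GR 1.8 dB.
A reduces 29 dB more.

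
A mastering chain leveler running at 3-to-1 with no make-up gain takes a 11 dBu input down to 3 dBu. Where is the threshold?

Let T be the threshold. Output overshoot = (input overshoot)/R, so 3 − T = (11 − T)/3.
3·(3 − T) = 11 − T → 2·T = 9 − 11 = -2.
T = -2/2 = -1 dBu.

-1 dBu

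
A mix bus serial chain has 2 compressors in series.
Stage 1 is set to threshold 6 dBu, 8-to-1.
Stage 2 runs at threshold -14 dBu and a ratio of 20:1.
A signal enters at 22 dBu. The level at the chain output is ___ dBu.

Stage 1: 22 dBu is 16 dB over 6 dBu; at 8:1 that becomes 2 dB over, giving 8 dBu.
Stage 2: overshoot 22 dB → 22/20 = 1.1 dB → -12.9 dBu.

-12.9 dBu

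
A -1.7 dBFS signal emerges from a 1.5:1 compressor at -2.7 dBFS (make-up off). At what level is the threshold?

-4.7 dBFS

Let T be the threshold. Output overshoot = (input overshoot)/R, so -2.7 − T = (-1.7 − T)/1.5.
1.5·(-2.7 − T) = -1.7 − T → 0.5·T = -4.05 − (-1.7) = -2.35.
T = -2.35/0.5 = -4.7 dBFS.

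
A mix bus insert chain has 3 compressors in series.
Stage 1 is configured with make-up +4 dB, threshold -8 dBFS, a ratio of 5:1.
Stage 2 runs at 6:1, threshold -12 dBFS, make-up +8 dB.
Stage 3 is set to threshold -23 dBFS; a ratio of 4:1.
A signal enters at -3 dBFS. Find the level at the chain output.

Stage 1: overshoot 5 dB → 5/5 = 1 dB → -7 dBFS; +4 dB make-up → -3 dBFS.
Stage 2: 9 dB above -12 dBFS, reduced 6:1 to 1.5 dB above → -10.5 dBFS; +8 dB make-up → -2.5 dBFS.
Stage 3: -2.5 dBFS is 20.5 dB over -23 dBFS; at 4:1 that becomes 5.125 dB over, giving -17.875 dBFS.

-17.875 dBFS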